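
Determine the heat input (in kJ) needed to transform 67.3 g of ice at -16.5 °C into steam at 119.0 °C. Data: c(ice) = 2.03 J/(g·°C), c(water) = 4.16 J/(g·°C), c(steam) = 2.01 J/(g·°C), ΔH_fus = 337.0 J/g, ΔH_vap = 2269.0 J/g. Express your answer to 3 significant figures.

q = 208 kJ

q1 (heat ice -16.5→0.0 °C): 67.3 × 2.03 × 16.5 = 2254 J
q2 (melt at 0 °C): 67.3 × 337.0 = 22680 J
q3 (heat water 0.0→100.0 °C): 67.3 × 4.16 × 100.0 = 27997 J
q4 (vaporize at 100 °C): 67.3 × 2269.0 = 152704 J
q5 (heat steam 100.0→119.0 °C): 67.3 × 2.01 × 19.0 = 2570 J
Total: 2254 + 22680 + 27997 + 152704 + 2570 = 208205 J = 208 kJ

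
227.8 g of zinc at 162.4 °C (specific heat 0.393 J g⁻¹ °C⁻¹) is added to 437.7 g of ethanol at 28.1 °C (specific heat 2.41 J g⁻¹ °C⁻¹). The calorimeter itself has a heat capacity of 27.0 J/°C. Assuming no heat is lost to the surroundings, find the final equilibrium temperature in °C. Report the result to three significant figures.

Heat lost by zinc = heat gained by ethanol + calorimeter.
(227.8)(0.393)(162.4 − T) = [(437.7)(2.41) + 27.0](T − 28.1)
89.5254 (162.4 − T) = 1081.857 (T − 28.1)
14539 − 89.5254 T = 1081.857 T − 30400
44939 = 1171.3824 T
T = 38.36 °C

T_f = 38.4 °C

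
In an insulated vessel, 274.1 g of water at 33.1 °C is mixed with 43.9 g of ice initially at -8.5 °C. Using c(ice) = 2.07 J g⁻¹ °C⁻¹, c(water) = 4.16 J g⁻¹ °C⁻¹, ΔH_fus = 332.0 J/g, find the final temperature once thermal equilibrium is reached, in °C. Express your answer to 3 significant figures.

T_f = 16.9 °C

Heat to bring ice to 0 °C and melt it: q₁ = 43.9×2.07×8.5 + 43.9×332.0 = 15347 J
Heat the water can supply cooling to 0 °C: 274.1×4.16×33.1 = 37742.5 J > q₁, so all ice melts.
Energy balance: 274.1×4.16×(33.1 − T) = 15347 + 43.9×4.16×(T − 0)
1140.256(33.1 − T) = 15347 + 182.624 T
37742.5 − 15347 = 1322.880 T
T = 22395.5 / 1322.880 = 16.93 °C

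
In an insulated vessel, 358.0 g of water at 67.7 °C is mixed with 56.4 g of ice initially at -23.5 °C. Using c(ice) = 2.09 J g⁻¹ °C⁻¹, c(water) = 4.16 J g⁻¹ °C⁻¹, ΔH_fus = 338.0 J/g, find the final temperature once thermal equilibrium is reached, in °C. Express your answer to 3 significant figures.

T_f = 45.8 °C

Heat to bring ice to 0 °C and melt it: q₁ = 56.4×2.09×23.5 + 56.4×338.0 = 21833 J
Heat the water can supply cooling to 0 °C: 358.0×4.16×67.7 = 100824 J > q₁, so all ice melts.
Energy balance: 358.0×4.16×(67.7 − T) = 21833 + 56.4×4.16×(T − 0)
1489.28(67.7 − T) = 21833 + 234.624 T
100824 − 21833 = 1723.904 T
T = 78991 / 1723.904 = 45.82 °C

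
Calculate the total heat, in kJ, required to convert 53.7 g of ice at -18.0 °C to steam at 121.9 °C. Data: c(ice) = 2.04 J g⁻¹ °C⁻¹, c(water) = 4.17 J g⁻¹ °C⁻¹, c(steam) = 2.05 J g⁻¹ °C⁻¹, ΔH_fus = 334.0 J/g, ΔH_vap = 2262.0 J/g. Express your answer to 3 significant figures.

q1 (heat ice -18.0→0.0 °C): 53.7 × 2.04 × 18.0 = 1972 J
q2 (melt at 0 °C): 53.7 × 334.0 = 17936 J
q3 (heat water 0.0→100.0 °C): 53.7 × 4.17 × 100.0 = 22393 J
q4 (vaporize at 100 °C): 53.7 × 2262.0 = 121469 J
q5 (heat steam 100.0→121.9 °C): 53.7 × 2.05 × 21.9 = 2411 J
Total: 1972 + 17936 + 22393 + 121469 + 2411 = 166181 J = 166 kJ

q = 166 kJ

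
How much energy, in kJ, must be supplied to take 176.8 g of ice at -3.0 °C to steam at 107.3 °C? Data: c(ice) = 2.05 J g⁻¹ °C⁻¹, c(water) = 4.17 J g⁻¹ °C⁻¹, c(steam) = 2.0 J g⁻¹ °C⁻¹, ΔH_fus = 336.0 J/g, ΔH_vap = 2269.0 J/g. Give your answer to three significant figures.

q1 (heat ice -3.0→0.0 °C): 176.8 × 2.05 × 3.0 = 1087 J
q2 (melt at 0 °C): 176.8 × 336.0 = 59405 J
q3 (heat water 0.0→100.0 °C): 176.8 × 4.17 × 100.0 = 73726 J
q4 (vaporize at 100 °C): 176.8 × 2269.0 = 401159 J
q5 (heat steam 100.0→107.3 °C): 176.8 × 2.0 × 7.3 = 2581 J
Total: 1087 + 59405 + 73726 + 401159 + 2581 = 537958 J = 538 kJ

q = 538 kJ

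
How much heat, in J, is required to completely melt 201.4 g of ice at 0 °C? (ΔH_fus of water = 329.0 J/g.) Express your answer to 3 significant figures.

q = 66300 J

q = m × ΔH_fus = 201.4 × 329.0 = 66260 J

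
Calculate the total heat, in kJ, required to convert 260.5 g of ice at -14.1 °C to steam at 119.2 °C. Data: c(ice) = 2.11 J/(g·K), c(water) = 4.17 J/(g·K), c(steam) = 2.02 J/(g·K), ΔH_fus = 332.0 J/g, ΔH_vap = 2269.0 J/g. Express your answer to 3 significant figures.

q = 804 kJ

q1 (heat ice -14.1→0.0 °C): 260.5 × 2.11 × 14.1 = 7750 J
q2 (melt at 0 °C): 260.5 × 332.0 = 86486 J
q3 (heat water 0.0→100.0 °C): 260.5 × 4.17 × 100.0 = 108629 J
q4 (vaporize at 100 °C): 260.5 × 2269.0 = 591075 J
q5 (heat steam 100.0→119.2 °C): 260.5 × 2.02 × 19.2 = 10103 J
Total: 7750 + 86486 + 108629 + 591075 + 10103 = 804043 J = 804 kJ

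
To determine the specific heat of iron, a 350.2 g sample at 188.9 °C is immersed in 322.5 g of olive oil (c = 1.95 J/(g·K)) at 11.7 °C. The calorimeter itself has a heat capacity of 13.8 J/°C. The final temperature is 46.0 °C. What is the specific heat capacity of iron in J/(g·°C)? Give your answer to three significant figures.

q_gained = (322.5 × 1.95 + 13.8) × (46.0 − 11.7) = 22040 J
q_lost = 350.2 × c × (188.9 − 46.0) = 50043.58 c
Set equal: c = 22040 / 50043.58 = 0.440 J/(g·°C)

c = 0.440 J/(g·°C)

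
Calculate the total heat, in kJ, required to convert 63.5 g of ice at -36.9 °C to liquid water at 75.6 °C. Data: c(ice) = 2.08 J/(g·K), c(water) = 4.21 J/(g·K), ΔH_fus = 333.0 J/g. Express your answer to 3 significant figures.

q1 (heat ice -36.9→0.0 °C): 63.5 × 2.08 × 36.9 = 4874 J
q2 (melt at 0 °C): 63.5 × 333.0 = 21146 J
q3 (heat water 0.0→75.6 °C): 63.5 × 4.21 × 75.6 = 20211 J
Total: 4874 + 21146 + 20211 = 46231 J = 46.2 kJ

q = 46.2 kJ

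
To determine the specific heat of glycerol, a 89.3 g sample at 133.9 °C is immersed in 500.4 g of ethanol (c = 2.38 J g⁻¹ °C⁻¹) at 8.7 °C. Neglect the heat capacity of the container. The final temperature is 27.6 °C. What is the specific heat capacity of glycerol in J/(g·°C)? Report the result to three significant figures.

q_gained = (500.4 × 2.38) × (27.6 − 8.7) = 22510 J
q_lost = 89.3 × c × (133.9 − 27.6) = 9492.59 c
Set equal: c = 22510 / 9492.59 = 2.37 J/(g·°C)

c = 2.37 J/(g·°C)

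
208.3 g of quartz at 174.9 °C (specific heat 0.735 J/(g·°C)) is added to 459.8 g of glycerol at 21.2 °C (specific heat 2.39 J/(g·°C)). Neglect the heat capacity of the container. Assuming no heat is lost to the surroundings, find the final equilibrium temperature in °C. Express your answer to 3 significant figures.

Heat lost by quartz = heat gained by glycerol.
(208.3)(0.735)(174.9 − T) = (459.8)(2.39)(T − 21.2)
153.1005 (174.9 − T) = 1098.922 (T − 21.2)
26777 − 153.1005 T = 1098.922 T − 23297
50074 = 1252.0225 T
T = 39.99 °C

T_f = 40.0 °C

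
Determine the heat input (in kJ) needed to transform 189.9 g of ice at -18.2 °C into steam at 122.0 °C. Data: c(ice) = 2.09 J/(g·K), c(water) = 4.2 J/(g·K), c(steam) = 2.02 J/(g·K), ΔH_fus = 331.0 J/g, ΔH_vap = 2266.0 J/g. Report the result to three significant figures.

q1 (heat ice -18.2→0.0 °C): 189.9 × 2.09 × 18.2 = 7223 J
q2 (melt at 0 °C): 189.9 × 331.0 = 62857 J
q3 (heat water 0.0→100.0 °C): 189.9 × 4.2 × 100.0 = 79758 J
q4 (vaporize at 100 °C): 189.9 × 2266.0 = 430313 J
q5 (heat steam 100.0→122.0 °C): 189.9 × 2.02 × 22.0 = 8439 J
Total: 7223 + 62857 + 79758 + 430313 + 8439 = 588590 J = 589 kJ

q = 589 kJ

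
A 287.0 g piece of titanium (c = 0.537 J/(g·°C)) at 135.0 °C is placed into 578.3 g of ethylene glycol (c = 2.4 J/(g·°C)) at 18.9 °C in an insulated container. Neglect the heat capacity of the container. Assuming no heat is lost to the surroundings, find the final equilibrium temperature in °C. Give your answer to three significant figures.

Heat lost by titanium = heat gained by ethylene glycol.
(287.0)(0.537)(135.0 − T) = (578.3)(2.4)(T − 18.9)
154.119 (135.0 − T) = 1387.92 (T − 18.9)
20806 − 154.119 T = 1387.92 T − 26232
47038 = 1542.039 T
T = 30.50 °C

T_f = 30.5 °C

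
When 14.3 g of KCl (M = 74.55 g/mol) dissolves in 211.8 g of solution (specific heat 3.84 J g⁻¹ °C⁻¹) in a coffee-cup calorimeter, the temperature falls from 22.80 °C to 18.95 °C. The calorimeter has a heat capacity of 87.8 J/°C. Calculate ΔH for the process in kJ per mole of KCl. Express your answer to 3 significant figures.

|ΔT| = |18.95 − 22.80| = 3.85 °C
|q_surr| = (211.8 × 3.84 + 87.8) × 3.85 = 901.112 × 3.85 = 3469 J
n(KCl) = 14.3 / 74.55 = 0.1918 mol
Temperature fell, so q_rxn = +|q_surr| = 3.469 kJ
ΔH = q_rxn / n = 18.09 kJ/mol

ΔH = 18.1 kJ/mol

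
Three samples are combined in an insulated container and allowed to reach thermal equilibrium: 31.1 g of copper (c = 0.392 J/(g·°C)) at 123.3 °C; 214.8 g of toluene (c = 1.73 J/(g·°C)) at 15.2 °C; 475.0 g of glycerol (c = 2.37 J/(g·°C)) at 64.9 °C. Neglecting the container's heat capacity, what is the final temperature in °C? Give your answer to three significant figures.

Σ mᵢcᵢ(T − Tᵢ) = 0  ⇒  T = Σ mᵢcᵢTᵢ / Σ mᵢcᵢ
Σ mᵢcᵢ = 31.1×0.392 + 214.8×1.73 + 475.0×2.37 = 1509.5452
Σ mᵢcᵢTᵢ = 12.1912×123.3 + 371.604×15.2 + 1125.75×64.9 = 80213
T = 80213 / 1509.5452 = 53.14 °C

T_f = 53.1 °C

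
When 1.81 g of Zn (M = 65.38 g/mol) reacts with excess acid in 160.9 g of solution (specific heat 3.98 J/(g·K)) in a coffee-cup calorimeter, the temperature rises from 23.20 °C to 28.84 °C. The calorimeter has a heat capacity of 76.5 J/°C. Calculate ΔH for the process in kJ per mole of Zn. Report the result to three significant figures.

ΔH = -146 kJ/mol

|ΔT| = |28.84 − 23.20| = 5.64 °C
|q_surr| = (160.9 × 3.98 + 76.5) × 5.64 = 716.882 × 5.64 = 4043 J
n(Zn) = 1.81 / 65.38 = 0.02768 mol
Temperature rose, so q_rxn = −|q_surr| = -4.043 kJ
ΔH = q_rxn / n = -146.1 kJ/mol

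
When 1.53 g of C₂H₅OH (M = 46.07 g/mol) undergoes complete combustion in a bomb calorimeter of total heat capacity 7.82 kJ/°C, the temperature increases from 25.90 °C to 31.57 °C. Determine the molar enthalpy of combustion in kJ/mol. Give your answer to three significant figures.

ΔH = -1340 kJ/mol

ΔT = 31.57 − 25.90 = 5.67 °C
q_cal = C_cal × ΔT = 7.82 × 5.67 = 44.3394 kJ
n = 1.53 / 46.07 = 0.03321 mol
q_rxn = −q_cal = -44.3394 kJ
ΔH = -44.3394 / 0.03321 = -1335 kJ/mol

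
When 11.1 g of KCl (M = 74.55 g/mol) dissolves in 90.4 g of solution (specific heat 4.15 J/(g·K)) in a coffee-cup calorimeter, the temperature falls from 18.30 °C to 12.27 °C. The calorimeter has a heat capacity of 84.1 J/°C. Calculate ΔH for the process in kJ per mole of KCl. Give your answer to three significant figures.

ΔH = 18.6 kJ/mol

|ΔT| = |12.27 − 18.30| = 6.03 °C
|q_surr| = (90.4 × 4.15 + 84.1) × 6.03 = 459.26 × 6.03 = 2769 J
n(KCl) = 11.1 / 74.55 = 0.1489 mol
Temperature fell, so q_rxn = +|q_surr| = 2.769 kJ
ΔH = q_rxn / n = 18.60 kJ/mol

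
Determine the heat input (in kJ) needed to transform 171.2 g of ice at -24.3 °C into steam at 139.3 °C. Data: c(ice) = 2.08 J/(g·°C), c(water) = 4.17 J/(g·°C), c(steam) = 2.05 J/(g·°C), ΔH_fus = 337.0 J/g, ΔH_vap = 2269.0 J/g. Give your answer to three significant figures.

q1 (heat ice -24.3→0.0 °C): 171.2 × 2.08 × 24.3 = 8653 J
q2 (melt at 0 °C): 171.2 × 337.0 = 57694 J
q3 (heat water 0.0→100.0 °C): 171.2 × 4.17 × 100.0 = 71390 J
q4 (vaporize at 100 °C): 171.2 × 2269.0 = 388453 J
q5 (heat steam 100.0→139.3 °C): 171.2 × 2.05 × 39.3 = 13793 J
Total: 8653 + 57694 + 71390 + 388453 + 13793 = 539983 J = 540 kJ

q = 540 kJ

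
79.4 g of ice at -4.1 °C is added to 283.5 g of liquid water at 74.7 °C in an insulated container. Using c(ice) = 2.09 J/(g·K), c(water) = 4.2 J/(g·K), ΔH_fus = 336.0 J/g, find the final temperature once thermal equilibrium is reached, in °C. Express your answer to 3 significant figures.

T_f = 40.4 °C

Heat to bring ice to 0 °C and melt it: q₁ = 79.4×2.09×4.1 + 79.4×336.0 = 27359 J
Heat the water can supply cooling to 0 °C: 283.5×4.2×74.7 = 88945.3 J > q₁, so all ice melts.
Energy balance: 283.5×4.2×(74.7 − T) = 27359 + 79.4×4.2×(T − 0)
1190.7(74.7 − T) = 27359 + 333.48 T
88945.3 − 27359 = 1524.18 T
T = 61586.3 / 1524.18 = 40.41 °C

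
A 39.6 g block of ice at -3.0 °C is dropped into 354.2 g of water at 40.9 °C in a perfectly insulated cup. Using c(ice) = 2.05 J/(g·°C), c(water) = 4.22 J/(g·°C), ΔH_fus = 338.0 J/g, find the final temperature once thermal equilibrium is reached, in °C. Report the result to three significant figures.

Heat to bring ice to 0 °C and melt it: q₁ = 39.6×2.05×3.0 + 39.6×338.0 = 13628 J
Heat the water can supply cooling to 0 °C: 354.2×4.22×40.9 = 61134.2 J > q₁, so all ice melts.
Energy balance: 354.2×4.22×(40.9 − T) = 13628 + 39.6×4.22×(T − 0)
1494.724(40.9 − T) = 13628 + 167.112 T
61134.2 − 13628 = 1661.836 T
T = 47506.2 / 1661.836 = 28.59 °C

T_f = 28.6 °C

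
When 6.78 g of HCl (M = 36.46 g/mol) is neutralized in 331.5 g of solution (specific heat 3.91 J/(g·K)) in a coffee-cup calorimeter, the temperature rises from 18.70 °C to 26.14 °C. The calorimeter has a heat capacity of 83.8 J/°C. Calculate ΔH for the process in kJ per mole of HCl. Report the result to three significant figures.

|ΔT| = |26.14 − 18.70| = 7.44 °C
|q_surr| = (331.5 × 3.91 + 83.8) × 7.44 = 1379.965 × 7.44 = 10270 J
n(HCl) = 6.78 / 36.46 = 0.1860 mol
Temperature rose, so q_rxn = −|q_surr| = -10.27 kJ
ΔH = q_rxn / n = -55.22 kJ/mol

ΔH = -55.2 kJ/mol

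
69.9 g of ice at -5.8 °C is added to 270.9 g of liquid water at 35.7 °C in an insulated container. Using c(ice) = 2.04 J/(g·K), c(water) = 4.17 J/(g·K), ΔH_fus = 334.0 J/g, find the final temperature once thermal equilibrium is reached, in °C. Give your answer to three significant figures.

Heat to bring ice to 0 °C and melt it: q₁ = 69.9×2.04×5.8 + 69.9×334.0 = 24174 J
Heat the water can supply cooling to 0 °C: 270.9×4.17×35.7 = 40328.6 J > q₁, so all ice melts.
Energy balance: 270.9×4.17×(35.7 − T) = 24174 + 69.9×4.17×(T − 0)
1129.653(35.7 − T) = 24174 + 291.483 T
40328.6 − 24174 = 1421.136 T
T = 16154.6 / 1421.136 = 11.37 °C

T_f = 11.4 °C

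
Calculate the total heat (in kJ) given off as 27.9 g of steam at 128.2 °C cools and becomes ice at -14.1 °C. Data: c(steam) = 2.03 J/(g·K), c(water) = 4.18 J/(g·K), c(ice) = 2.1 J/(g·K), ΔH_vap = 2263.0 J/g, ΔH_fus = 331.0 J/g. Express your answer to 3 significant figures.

q1 (cool steam 128.2→100 °C): 27.9 × 2.03 × 28.2 = 1597 J
q2 (condense at 100 °C): 27.9 × 2263.0 = 63138 J
q3 (cool water 100→0 °C): 27.9 × 4.18 × 100.0 = 11662 J
q4 (freeze at 0 °C): 27.9 × 331.0 = 9235 J
q5 (cool ice 0→-14.1 °C): 27.9 × 2.1 × 14.1 = 826 J
Total: 1597 + 63138 + 11662 + 9235 + 826 = 86458 J = 86.5 kJ

q = 86.5 kJ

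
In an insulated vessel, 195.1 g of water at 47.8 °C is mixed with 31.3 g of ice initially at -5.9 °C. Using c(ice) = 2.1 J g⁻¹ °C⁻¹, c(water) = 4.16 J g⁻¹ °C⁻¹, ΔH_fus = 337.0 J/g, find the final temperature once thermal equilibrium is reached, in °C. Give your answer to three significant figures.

Heat to bring ice to 0 °C and melt it: q₁ = 31.3×2.1×5.9 + 31.3×337.0 = 10936 J
Heat the water can supply cooling to 0 °C: 195.1×4.16×47.8 = 38795.2 J > q₁, so all ice melts.
Energy balance: 195.1×4.16×(47.8 − T) = 10936 + 31.3×4.16×(T − 0)
811.616(47.8 − T) = 10936 + 130.208 T
38795.2 − 10936 = 941.824 T
T = 27859.2 / 941.824 = 29.58 °C

T_f = 29.6 °C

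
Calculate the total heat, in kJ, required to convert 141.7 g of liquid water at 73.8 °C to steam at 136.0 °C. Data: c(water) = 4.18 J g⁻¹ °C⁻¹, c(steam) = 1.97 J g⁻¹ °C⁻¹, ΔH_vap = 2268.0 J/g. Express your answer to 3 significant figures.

q1 (heat water 73.8→100.0 °C): 141.7 × 4.18 × 26.2 = 15518 J
q2 (vaporize at 100 °C): 141.7 × 2268.0 = 321376 J
q3 (heat steam 100.0→136.0 °C): 141.7 × 1.97 × 36.0 = 10049 J
Total: 15518 + 321376 + 10049 = 346943 J = 347 kJ

q = 347 kJ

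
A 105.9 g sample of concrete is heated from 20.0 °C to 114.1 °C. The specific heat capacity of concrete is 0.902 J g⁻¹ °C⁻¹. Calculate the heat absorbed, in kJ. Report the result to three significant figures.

q = m c ΔT = 105.9 × 0.902 × (114.1 − 20.0)
q = 105.9 × 0.902 × 94.1 = 8989 J = 8.99 kJ

q = 8.99 kJ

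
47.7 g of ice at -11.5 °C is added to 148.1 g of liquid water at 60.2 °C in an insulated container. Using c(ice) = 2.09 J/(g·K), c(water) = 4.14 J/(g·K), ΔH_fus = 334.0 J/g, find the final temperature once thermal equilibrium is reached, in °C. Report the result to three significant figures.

Heat to bring ice to 0 °C and melt it: q₁ = 47.7×2.09×11.5 + 47.7×334.0 = 17078 J
Heat the water can supply cooling to 0 °C: 148.1×4.14×60.2 = 36910.7 J > q₁, so all ice melts.
Energy balance: 148.1×4.14×(60.2 − T) = 17078 + 47.7×4.14×(T − 0)
613.134(60.2 − T) = 17078 + 197.478 T
36910.7 − 17078 = 810.612 T
T = 19832.7 / 810.612 = 24.47 °C

T_f = 24.5 °C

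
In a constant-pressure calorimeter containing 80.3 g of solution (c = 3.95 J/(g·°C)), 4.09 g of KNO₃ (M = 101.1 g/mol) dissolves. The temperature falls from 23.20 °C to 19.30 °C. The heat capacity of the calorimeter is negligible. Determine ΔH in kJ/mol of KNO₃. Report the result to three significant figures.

ΔH = 30.6 kJ/mol

|ΔT| = |19.30 − 23.20| = 3.90 °C
|q_surr| = (80.3 × 3.95) × 3.90 = 317.185 × 3.90 = 1237 J
n(KNO₃) = 4.09 / 101.1 = 0.04045 mol
Temperature fell, so q_rxn = +|q_surr| = 1.237 kJ
ΔH = q_rxn / n = 30.58 kJ/mol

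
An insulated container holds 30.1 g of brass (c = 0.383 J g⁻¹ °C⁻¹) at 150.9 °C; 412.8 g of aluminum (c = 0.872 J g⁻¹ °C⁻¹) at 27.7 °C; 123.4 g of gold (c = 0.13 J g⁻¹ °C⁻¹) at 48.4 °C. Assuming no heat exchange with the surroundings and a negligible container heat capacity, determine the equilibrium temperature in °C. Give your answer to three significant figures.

T_f = 32.2 °C

Σ mᵢcᵢ(T − Tᵢ) = 0  ⇒  T = Σ mᵢcᵢTᵢ / Σ mᵢcᵢ
Σ mᵢcᵢ = 30.1×0.383 + 412.8×0.872 + 123.4×0.13 = 387.5319
Σ mᵢcᵢTᵢ = 11.5283×150.9 + 359.9616×27.7 + 16.042×48.4 = 12487
T = 12487 / 387.5319 = 32.22 °C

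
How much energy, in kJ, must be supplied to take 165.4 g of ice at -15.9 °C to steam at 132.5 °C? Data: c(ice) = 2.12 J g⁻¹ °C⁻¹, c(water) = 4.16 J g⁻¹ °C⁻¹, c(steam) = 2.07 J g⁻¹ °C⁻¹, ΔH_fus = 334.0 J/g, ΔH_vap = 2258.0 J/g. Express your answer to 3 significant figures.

q = 514 kJ

q1 (heat ice -15.9→0.0 °C): 165.4 × 2.12 × 15.9 = 5575 J
q2 (melt at 0 °C): 165.4 × 334.0 = 55244 J
q3 (heat water 0.0→100.0 °C): 165.4 × 4.16 × 100.0 = 68806 J
q4 (vaporize at 100 °C): 165.4 × 2258.0 = 373473 J
q5 (heat steam 100.0→132.5 °C): 165.4 × 2.07 × 32.5 = 11127 J
Total: 5575 + 55244 + 68806 + 373473 + 11127 = 514225 J = 514 kJ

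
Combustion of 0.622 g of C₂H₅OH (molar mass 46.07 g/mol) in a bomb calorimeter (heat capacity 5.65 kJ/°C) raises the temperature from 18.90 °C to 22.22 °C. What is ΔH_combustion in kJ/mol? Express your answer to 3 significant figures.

ΔH = -1390 kJ/mol

ΔT = 22.22 − 18.90 = 3.32 °C
q_cal = C_cal × ΔT = 5.65 × 3.32 = 18.758 kJ
n = 0.622 / 46.07 = 0.01350 mol
q_rxn = −q_cal = -18.758 kJ
ΔH = -18.758 / 0.01350 = -1389 kJ/mol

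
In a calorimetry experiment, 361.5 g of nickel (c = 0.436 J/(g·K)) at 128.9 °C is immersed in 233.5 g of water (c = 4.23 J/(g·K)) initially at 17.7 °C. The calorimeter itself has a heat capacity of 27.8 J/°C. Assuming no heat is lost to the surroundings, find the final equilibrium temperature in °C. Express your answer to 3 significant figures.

T_f = 32.6 °C

Heat lost by nickel = heat gained by water + calorimeter.
(361.5)(0.436)(128.9 − T) = [(233.5)(4.23) + 27.8](T − 17.7)
157.614 (128.9 − T) = 1015.505 (T − 17.7)
20316 − 157.614 T = 1015.505 T − 17974
38290 = 1173.119 T
T = 32.64 °C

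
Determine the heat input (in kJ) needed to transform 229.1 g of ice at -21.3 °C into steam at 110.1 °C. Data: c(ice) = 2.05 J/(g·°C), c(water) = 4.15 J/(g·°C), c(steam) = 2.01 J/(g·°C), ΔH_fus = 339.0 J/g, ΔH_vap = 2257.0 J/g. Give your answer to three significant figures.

q1 (heat ice -21.3→0.0 °C): 229.1 × 2.05 × 21.3 = 10004 J
q2 (melt at 0 °C): 229.1 × 339.0 = 77665 J
q3 (heat water 0.0→100.0 °C): 229.1 × 4.15 × 100.0 = 95077 J
q4 (vaporize at 100 °C): 229.1 × 2257.0 = 517079 J
q5 (heat steam 100.0→110.1 °C): 229.1 × 2.01 × 10.1 = 4651 J
Total: 10004 + 77665 + 95077 + 517079 + 4651 = 704476 J = 704 kJ

q = 704 kJ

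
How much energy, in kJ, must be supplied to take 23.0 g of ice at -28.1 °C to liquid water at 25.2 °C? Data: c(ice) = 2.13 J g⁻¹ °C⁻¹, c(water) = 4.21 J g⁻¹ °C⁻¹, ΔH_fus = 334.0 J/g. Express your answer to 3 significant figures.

q1 (heat ice -28.1→0.0 °C): 23.0 × 2.13 × 28.1 = 1377 J
q2 (melt at 0 °C): 23.0 × 334.0 = 7682 J
q3 (heat water 0.0→25.2 °C): 23.0 × 4.21 × 25.2 = 2440 J
Total: 1377 + 7682 + 2440 = 11499 J = 11.5 kJ

q = 11.5 kJ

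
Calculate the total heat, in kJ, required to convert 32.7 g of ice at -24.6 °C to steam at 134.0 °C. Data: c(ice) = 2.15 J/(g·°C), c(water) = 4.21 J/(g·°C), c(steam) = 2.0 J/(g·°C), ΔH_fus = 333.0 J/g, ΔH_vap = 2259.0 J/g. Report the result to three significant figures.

q = 102 kJ

q1 (heat ice -24.6→0.0 °C): 32.7 × 2.15 × 24.6 = 1730 J
q2 (melt at 0 °C): 32.7 × 333.0 = 10889 J
q3 (heat water 0.0→100.0 °C): 32.7 × 4.21 × 100.0 = 13767 J
q4 (vaporize at 100 °C): 32.7 × 2259.0 = 73869 J
q5 (heat steam 100.0→134.0 °C): 32.7 × 2.0 × 34.0 = 2224 J
Total: 1730 + 10889 + 13767 + 73869 + 2224 = 102479 J = 102 kJ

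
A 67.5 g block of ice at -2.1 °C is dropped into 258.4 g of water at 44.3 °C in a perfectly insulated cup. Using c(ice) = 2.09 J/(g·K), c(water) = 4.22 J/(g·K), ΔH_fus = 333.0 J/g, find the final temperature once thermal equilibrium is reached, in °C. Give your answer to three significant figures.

Heat to bring ice to 0 °C and melt it: q₁ = 67.5×2.09×2.1 + 67.5×333.0 = 22774 J
Heat the water can supply cooling to 0 °C: 258.4×4.22×44.3 = 48306.8 J > q₁, so all ice melts.
Energy balance: 258.4×4.22×(44.3 − T) = 22774 + 67.5×4.22×(T − 0)
1090.448(44.3 − T) = 22774 + 284.85 T
48306.8 − 22774 = 1375.298 T
T = 25532.8 / 1375.298 = 18.57 °C

T_f = 18.6 °C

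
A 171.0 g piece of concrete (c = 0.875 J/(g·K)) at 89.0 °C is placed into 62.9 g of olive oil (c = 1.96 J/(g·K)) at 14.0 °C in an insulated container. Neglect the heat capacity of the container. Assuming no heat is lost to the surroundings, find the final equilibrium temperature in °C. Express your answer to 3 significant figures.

Heat lost by concrete = heat gained by olive oil.
(171.0)(0.875)(89.0 − T) = (62.9)(1.96)(T − 14.0)
149.625 (89.0 − T) = 123.284 (T − 14.0)
13317 − 149.625 T = 123.284 T − 1726.0
15043.0 = 272.909 T
T = 55.12 °C

T_f = 55.1 °C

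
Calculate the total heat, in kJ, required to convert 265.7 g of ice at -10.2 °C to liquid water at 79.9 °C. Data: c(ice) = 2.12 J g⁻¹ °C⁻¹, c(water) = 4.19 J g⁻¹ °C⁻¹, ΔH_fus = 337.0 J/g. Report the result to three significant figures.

q = 184 kJ

q1 (heat ice -10.2→0.0 °C): 265.7 × 2.12 × 10.2 = 5745 J
q2 (melt at 0 °C): 265.7 × 337.0 = 89541 J
q3 (heat water 0.0→79.9 °C): 265.7 × 4.19 × 79.9 = 88951 J
Total: 5745 + 89541 + 88951 = 184237 J = 184 kJ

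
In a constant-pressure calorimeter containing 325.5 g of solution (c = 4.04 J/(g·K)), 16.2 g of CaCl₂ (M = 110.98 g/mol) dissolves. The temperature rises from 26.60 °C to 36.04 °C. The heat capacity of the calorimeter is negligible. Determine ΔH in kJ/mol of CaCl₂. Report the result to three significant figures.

|ΔT| = |36.04 − 26.60| = 9.44 °C
|q_surr| = (325.5 × 4.04) × 9.44 = 1315.02 × 9.44 = 12410 J
n(CaCl₂) = 16.2 / 110.98 = 0.1460 mol
Temperature rose, so q_rxn = −|q_surr| = -12.41 kJ
ΔH = q_rxn / n = -85.00 kJ/mol

ΔH = -85.0 kJ/mol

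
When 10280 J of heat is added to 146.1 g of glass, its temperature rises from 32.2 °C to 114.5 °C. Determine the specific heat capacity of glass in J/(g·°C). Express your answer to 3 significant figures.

c = 0.855 J/(g·°C)

c = q / (m ΔT) = 10280 / (146.1 × 82.3)
c = 10280 / 12024.03 = 0.855 J/(g·°C)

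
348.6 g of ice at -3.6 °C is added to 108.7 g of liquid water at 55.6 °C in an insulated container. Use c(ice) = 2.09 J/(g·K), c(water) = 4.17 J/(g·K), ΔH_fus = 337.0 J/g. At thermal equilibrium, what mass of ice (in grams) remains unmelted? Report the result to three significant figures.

Heat to warm all ice to 0 °C: 348.6×2.09×3.6 = 2622.9 J
Heat released by water cooling to 0 °C: 108.7×4.17×55.6 = 25202 J
25202 J < 2622.9 + 348.6×337.0 = 120101.1 J, so not all ice melts; final T = 0 °C.
Heat left for melting: 25202 − 2622.9 = 22579.1 J
Mass melted = 22579.1 / 337.0 = 67.00 g
Ice remaining = 348.6 − 67.00 = 281.60 g

m_ice remaining = 282 g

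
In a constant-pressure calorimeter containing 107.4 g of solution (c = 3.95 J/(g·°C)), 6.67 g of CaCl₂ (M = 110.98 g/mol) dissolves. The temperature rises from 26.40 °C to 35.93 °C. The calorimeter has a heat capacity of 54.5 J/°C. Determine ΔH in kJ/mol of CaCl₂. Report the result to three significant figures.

ΔH = -75.9 kJ/mol

|ΔT| = |35.93 − 26.40| = 9.53 °C
|q_surr| = (107.4 × 3.95 + 54.5) × 9.53 = 478.73 × 9.53 = 4562 J
n(CaCl₂) = 6.67 / 110.98 = 0.06010 mol
Temperature rose, so q_rxn = −|q_surr| = -4.562 kJ
ΔH = q_rxn / n = -75.91 kJ/mol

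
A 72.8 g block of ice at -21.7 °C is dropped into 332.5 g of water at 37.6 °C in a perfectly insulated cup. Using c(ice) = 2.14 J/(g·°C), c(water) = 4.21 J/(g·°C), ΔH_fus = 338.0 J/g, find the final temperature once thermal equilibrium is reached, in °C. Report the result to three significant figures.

Heat to bring ice to 0 °C and melt it: q₁ = 72.8×2.14×21.7 + 72.8×338.0 = 27987 J
Heat the water can supply cooling to 0 °C: 332.5×4.21×37.6 = 52633.4 J > q₁, so all ice melts.
Energy balance: 332.5×4.21×(37.6 − T) = 27987 + 72.8×4.21×(T − 0)
1399.825(37.6 − T) = 27987 + 306.488 T
52633.4 − 27987 = 1706.313 T
T = 24646.4 / 1706.313 = 14.44 °C

T_f = 14.4 °C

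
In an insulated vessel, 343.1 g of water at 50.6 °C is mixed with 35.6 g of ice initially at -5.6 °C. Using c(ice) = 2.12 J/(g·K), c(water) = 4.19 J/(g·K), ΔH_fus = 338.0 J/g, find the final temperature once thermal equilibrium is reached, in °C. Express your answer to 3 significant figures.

Heat to bring ice to 0 °C and melt it: q₁ = 35.6×2.12×5.6 + 35.6×338.0 = 12455 J
Heat the water can supply cooling to 0 °C: 343.1×4.19×50.6 = 72742.0 J > q₁, so all ice melts.
Energy balance: 343.1×4.19×(50.6 − T) = 12455 + 35.6×4.19×(T − 0)
1437.589(50.6 − T) = 12455 + 149.164 T
72742.0 − 12455 = 1586.753 T
T = 60287.0 / 1586.753 = 37.99 °C

T_f = 38.0 °C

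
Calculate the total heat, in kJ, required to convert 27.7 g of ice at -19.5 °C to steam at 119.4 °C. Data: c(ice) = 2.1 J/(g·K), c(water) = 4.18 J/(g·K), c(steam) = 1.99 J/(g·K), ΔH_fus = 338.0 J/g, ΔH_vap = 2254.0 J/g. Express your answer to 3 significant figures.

q = 85.6 kJ

q1 (heat ice -19.5→0.0 °C): 27.7 × 2.1 × 19.5 = 1134 J
q2 (melt at 0 °C): 27.7 × 338.0 = 9363 J
q3 (heat water 0.0→100.0 °C): 27.7 × 4.18 × 100.0 = 11579 J
q4 (vaporize at 100 °C): 27.7 × 2254.0 = 62436 J
q5 (heat steam 100.0→119.4 °C): 27.7 × 1.99 × 19.4 = 1069 J
Total: 1134 + 9363 + 11579 + 62436 + 1069 = 85581 J = 85.6 kJ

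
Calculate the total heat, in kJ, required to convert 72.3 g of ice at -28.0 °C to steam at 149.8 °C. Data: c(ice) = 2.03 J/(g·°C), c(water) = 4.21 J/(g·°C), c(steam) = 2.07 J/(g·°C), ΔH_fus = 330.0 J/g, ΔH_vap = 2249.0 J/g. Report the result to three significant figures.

q1 (heat ice -28.0→0.0 °C): 72.3 × 2.03 × 28.0 = 4110 J
q2 (melt at 0 °C): 72.3 × 330.0 = 23859 J
q3 (heat water 0.0→100.0 °C): 72.3 × 4.21 × 100.0 = 30438 J
q4 (vaporize at 100 °C): 72.3 × 2249.0 = 162603 J
q5 (heat steam 100.0→149.8 °C): 72.3 × 2.07 × 49.8 = 7453 J
Total: 4110 + 23859 + 30438 + 162603 + 7453 = 228463 J = 228 kJ

q = 228 kJ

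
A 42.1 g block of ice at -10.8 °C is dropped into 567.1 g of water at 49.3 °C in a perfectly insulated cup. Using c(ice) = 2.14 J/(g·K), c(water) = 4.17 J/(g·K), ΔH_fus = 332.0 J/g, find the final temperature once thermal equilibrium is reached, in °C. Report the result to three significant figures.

Heat to bring ice to 0 °C and melt it: q₁ = 42.1×2.14×10.8 + 42.1×332.0 = 14950 J
Heat the water can supply cooling to 0 °C: 567.1×4.17×49.3 = 116585 J > q₁, so all ice melts.
Energy balance: 567.1×4.17×(49.3 − T) = 14950 + 42.1×4.17×(T − 0)
2364.807(49.3 − T) = 14950 + 175.557 T
116585 − 14950 = 2540.364 T
T = 101635 / 2540.364 = 40.01 °C

T_f = 40.0 °C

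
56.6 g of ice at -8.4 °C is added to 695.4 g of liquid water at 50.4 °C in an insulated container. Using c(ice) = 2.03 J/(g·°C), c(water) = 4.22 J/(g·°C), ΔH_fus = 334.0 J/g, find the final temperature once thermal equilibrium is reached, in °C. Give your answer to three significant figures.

T_f = 40.3 °C

Heat to bring ice to 0 °C and melt it: q₁ = 56.6×2.03×8.4 + 56.6×334.0 = 19870 J
Heat the water can supply cooling to 0 °C: 695.4×4.22×50.4 = 147903 J > q₁, so all ice melts.
Energy balance: 695.4×4.22×(50.4 − T) = 19870 + 56.6×4.22×(T − 0)
2934.588(50.4 − T) = 19870 + 238.852 T
147903 − 19870 = 3173.440 T
T = 128033 / 3173.440 = 40.345 °C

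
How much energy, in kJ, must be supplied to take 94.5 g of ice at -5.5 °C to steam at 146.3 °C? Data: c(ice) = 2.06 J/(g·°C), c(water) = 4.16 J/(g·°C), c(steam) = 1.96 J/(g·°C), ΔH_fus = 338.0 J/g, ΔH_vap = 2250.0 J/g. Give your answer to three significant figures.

q = 294 kJ

q1 (heat ice -5.5→0.0 °C): 94.5 × 2.06 × 5.5 = 1071 J
q2 (melt at 0 °C): 94.5 × 338.0 = 31941 J
q3 (heat water 0.0→100.0 °C): 94.5 × 4.16 × 100.0 = 39312 J
q4 (vaporize at 100 °C): 94.5 × 2250.0 = 212625 J
q5 (heat steam 100.0→146.3 °C): 94.5 × 1.96 × 46.3 = 8576 J
Total: 1071 + 31941 + 39312 + 212625 + 8576 = 293525 J = 294 kJ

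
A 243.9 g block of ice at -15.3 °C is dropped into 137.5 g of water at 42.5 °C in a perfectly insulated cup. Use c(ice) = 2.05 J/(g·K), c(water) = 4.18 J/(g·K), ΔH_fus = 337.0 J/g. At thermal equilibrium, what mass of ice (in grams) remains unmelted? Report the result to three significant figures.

Heat to warm all ice to 0 °C: 243.9×2.05×15.3 = 7649.9 J
Heat released by water cooling to 0 °C: 137.5×4.18×42.5 = 24427 J
24427 J < 7649.9 + 243.9×337.0 = 89844.2 J, so not all ice melts; final T = 0 °C.
Heat left for melting: 24427 − 7649.9 = 16777.1 J
Mass melted = 16777.1 / 337.0 = 49.78 g
Ice remaining = 243.9 − 49.78 = 194.12 g

m_ice remaining = 194 g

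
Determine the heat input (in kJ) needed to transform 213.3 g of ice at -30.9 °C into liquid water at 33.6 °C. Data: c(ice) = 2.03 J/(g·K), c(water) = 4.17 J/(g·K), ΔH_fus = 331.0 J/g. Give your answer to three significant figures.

q1 (heat ice -30.9→0.0 °C): 213.3 × 2.03 × 30.9 = 13380 J
q2 (melt at 0 °C): 213.3 × 331.0 = 70602 J
q3 (heat water 0.0→33.6 °C): 213.3 × 4.17 × 33.6 = 29886 J
Total: 13380 + 70602 + 29886 = 113868 J = 114 kJ

q = 114 kJ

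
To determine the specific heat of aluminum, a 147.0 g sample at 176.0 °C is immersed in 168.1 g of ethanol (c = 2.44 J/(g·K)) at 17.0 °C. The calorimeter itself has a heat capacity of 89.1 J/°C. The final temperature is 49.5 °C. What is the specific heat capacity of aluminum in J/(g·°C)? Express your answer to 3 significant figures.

c = 0.873 J/(g·°C)

q_gained = (168.1 × 2.44 + 89.1) × (49.5 − 17.0) = 16230 J
q_lost = 147.0 × c × (176.0 − 49.5) = 18595.5 c
Set equal: c = 16230 / 18595.5 = 0.873 J/(g·°C)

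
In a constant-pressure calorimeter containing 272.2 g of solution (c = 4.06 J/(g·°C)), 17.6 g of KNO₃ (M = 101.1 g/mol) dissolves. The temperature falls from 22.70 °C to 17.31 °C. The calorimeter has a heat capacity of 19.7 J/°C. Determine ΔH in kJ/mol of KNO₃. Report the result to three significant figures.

ΔH = 34.8 kJ/mol

|ΔT| = |17.31 − 22.70| = 5.39 °C
|q_surr| = (272.2 × 4.06 + 19.7) × 5.39 = 1124.832 × 5.39 = 6063 J
n(KNO₃) = 17.6 / 101.1 = 0.1741 mol
Temperature fell, so q_rxn = +|q_surr| = 6.063 kJ
ΔH = q_rxn / n = 34.82 kJ/mol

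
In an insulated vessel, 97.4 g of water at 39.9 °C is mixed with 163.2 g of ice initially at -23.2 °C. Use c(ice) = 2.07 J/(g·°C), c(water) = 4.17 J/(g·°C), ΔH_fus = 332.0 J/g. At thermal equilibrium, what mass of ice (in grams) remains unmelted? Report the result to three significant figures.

m_ice remaining = 138 g

Heat to warm all ice to 0 °C: 163.2×2.07×23.2 = 7837.5 J
Heat released by water cooling to 0 °C: 97.4×4.17×39.9 = 16206 J
16206 J < 7837.5 + 163.2×332.0 = 62019.9 J, so not all ice melts; final T = 0 °C.
Heat left for melting: 16206 − 7837.5 = 8368.5 J
Mass melted = 8368.5 / 332.0 = 25.21 g
Ice remaining = 163.2 − 25.21 = 137.99 g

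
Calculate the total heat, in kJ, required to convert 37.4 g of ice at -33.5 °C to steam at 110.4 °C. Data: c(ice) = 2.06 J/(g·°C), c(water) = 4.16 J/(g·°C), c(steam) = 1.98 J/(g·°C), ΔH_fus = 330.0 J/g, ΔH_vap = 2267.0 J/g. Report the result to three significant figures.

q = 116 kJ

q1 (heat ice -33.5→0.0 °C): 37.4 × 2.06 × 33.5 = 2581 J
q2 (melt at 0 °C): 37.4 × 330.0 = 12342 J
q3 (heat water 0.0→100.0 °C): 37.4 × 4.16 × 100.0 = 15558 J
q4 (vaporize at 100 °C): 37.4 × 2267.0 = 84786 J
q5 (heat steam 100.0→110.4 °C): 37.4 × 1.98 × 10.4 = 770 J
Total: 2581 + 12342 + 15558 + 84786 + 770 = 116037 J = 116 kJ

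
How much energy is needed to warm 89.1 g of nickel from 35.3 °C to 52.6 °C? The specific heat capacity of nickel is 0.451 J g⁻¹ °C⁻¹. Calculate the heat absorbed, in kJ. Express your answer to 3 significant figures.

q = 0.695 kJ

q = m c ΔT = 89.1 × 0.451 × (52.6 − 35.3)
q = 89.1 × 0.451 × 17.3 = 695.2 J = 0.695 kJ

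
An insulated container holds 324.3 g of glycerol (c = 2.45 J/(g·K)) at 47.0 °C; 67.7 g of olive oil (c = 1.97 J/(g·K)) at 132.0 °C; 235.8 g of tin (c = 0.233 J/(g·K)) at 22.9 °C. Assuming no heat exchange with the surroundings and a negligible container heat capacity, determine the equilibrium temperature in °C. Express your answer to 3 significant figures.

Σ mᵢcᵢ(T − Tᵢ) = 0  ⇒  T = Σ mᵢcᵢTᵢ / Σ mᵢcᵢ
Σ mᵢcᵢ = 324.3×2.45 + 67.7×1.97 + 235.8×0.233 = 982.8454
Σ mᵢcᵢTᵢ = 794.535×47.0 + 133.369×132.0 + 54.9414×22.9 = 56206
T = 56206 / 982.8454 = 57.19 °C

T_f = 57.2 °C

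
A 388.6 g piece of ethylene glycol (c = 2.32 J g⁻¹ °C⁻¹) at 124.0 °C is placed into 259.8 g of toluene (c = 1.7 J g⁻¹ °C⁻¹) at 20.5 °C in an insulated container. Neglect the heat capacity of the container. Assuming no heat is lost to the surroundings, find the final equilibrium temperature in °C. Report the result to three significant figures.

T_f = 90.0 °C

Heat lost by ethylene glycol = heat gained by toluene.
(388.6)(2.32)(124.0 − T) = (259.8)(1.7)(T − 20.5)
901.552 (124.0 − T) = 441.66 (T − 20.5)
111790 − 901.552 T = 441.66 T − 9054.0
120844.0 = 1343.212 T
T = 89.97 °C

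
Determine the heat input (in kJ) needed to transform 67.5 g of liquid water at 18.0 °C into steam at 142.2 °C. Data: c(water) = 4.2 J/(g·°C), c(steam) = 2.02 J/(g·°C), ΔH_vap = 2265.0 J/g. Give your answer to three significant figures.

q1 (heat water 18.0→100.0 °C): 67.5 × 4.2 × 82.0 = 23247 J
q2 (vaporize at 100 °C): 67.5 × 2265.0 = 152888 J
q3 (heat steam 100.0→142.2 °C): 67.5 × 2.02 × 42.2 = 5754 J
Total: 23247 + 152888 + 5754 = 181889 J = 182 kJ

q = 182 kJ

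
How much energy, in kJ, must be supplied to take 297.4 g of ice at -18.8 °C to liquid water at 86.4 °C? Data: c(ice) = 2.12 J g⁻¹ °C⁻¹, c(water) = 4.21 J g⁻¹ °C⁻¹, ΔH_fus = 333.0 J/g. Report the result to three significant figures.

q1 (heat ice -18.8→0.0 °C): 297.4 × 2.12 × 18.8 = 11853 J
q2 (melt at 0 °C): 297.4 × 333.0 = 99034 J
q3 (heat water 0.0→86.4 °C): 297.4 × 4.21 × 86.4 = 108177 J
Total: 11853 + 99034 + 108177 = 219064 J = 219 kJ

q = 219 kJ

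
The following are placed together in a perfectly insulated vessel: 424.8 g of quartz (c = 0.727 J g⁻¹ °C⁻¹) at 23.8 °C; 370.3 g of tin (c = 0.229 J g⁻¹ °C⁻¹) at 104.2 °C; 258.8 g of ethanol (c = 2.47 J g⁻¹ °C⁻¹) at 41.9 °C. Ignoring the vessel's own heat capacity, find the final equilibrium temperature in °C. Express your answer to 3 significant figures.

Σ mᵢcᵢ(T − Tᵢ) = 0  ⇒  T = Σ mᵢcᵢTᵢ / Σ mᵢcᵢ
Σ mᵢcᵢ = 424.8×0.727 + 370.3×0.229 + 258.8×2.47 = 1032.8643
Σ mᵢcᵢTᵢ = 308.8296×23.8 + 84.7987×104.2 + 639.236×41.9 = 42970
T = 42970 / 1032.8643 = 41.60 °C

T_f = 41.6 °C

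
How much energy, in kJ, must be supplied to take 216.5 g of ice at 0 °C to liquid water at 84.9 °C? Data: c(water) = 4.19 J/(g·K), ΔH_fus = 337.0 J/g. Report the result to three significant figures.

q = 150 kJ

q1 (melt at 0 °C): 216.5 × 337.0 = 72961 J
q2 (heat water 0.0→84.9 °C): 216.5 × 4.19 × 84.9 = 77016 J
Total: 72961 + 77016 = 149977 J = 150 kJ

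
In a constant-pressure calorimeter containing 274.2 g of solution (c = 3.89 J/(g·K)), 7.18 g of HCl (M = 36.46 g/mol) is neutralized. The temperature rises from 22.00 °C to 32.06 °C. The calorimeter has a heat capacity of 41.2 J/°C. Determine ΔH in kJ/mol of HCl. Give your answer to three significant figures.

ΔH = -56.6 kJ/mol

|ΔT| = |32.06 − 22.00| = 10.06 °C
|q_surr| = (274.2 × 3.89 + 41.2) × 10.06 = 1107.838 × 10.06 = 11140 J
n(HCl) = 7.18 / 36.46 = 0.1969 mol
Temperature rose, so q_rxn = −|q_surr| = -11.14 kJ
ΔH = q_rxn / n = -56.58 kJ/mol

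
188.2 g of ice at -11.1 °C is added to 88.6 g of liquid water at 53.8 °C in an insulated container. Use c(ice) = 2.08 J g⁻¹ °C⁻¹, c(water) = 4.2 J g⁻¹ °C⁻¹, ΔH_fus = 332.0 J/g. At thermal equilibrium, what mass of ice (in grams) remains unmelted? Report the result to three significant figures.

Heat to warm all ice to 0 °C: 188.2×2.08×11.1 = 4345.2 J
Heat released by water cooling to 0 °C: 88.6×4.2×53.8 = 20020 J
20020 J < 4345.2 + 188.2×332.0 = 66827.6 J, so not all ice melts; final T = 0 °C.
Heat left for melting: 20020 − 4345.2 = 15674.8 J
Mass melted = 15674.8 / 332.0 = 47.21 g
Ice remaining = 188.2 − 47.21 = 140.99 g

m_ice remaining = 141 g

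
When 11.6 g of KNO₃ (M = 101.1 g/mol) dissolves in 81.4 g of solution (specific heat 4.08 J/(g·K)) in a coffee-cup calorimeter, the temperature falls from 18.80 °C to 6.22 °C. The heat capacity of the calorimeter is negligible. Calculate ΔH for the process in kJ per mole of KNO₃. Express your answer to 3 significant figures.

|ΔT| = |6.22 − 18.80| = 12.58 °C
|q_surr| = (81.4 × 4.08) × 12.58 = 332.112 × 12.58 = 4178 J
n(KNO₃) = 11.6 / 101.1 = 0.1147 mol
Temperature fell, so q_rxn = +|q_surr| = 4.178 kJ
ΔH = q_rxn / n = 36.43 kJ/mol

ΔH = 36.4 kJ/mol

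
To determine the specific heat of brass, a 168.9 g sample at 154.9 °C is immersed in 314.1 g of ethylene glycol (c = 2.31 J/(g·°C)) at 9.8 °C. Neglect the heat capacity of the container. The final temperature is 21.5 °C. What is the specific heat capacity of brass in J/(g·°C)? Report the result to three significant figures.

q_gained = (314.1 × 2.31) × (21.5 − 9.8) = 8489 J
q_lost = 168.9 × c × (154.9 − 21.5) = 22531.26 c
Set equal: c = 8489 / 22531.26 = 0.377 J/(g·°C)

c = 0.377 J/(g·°C)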